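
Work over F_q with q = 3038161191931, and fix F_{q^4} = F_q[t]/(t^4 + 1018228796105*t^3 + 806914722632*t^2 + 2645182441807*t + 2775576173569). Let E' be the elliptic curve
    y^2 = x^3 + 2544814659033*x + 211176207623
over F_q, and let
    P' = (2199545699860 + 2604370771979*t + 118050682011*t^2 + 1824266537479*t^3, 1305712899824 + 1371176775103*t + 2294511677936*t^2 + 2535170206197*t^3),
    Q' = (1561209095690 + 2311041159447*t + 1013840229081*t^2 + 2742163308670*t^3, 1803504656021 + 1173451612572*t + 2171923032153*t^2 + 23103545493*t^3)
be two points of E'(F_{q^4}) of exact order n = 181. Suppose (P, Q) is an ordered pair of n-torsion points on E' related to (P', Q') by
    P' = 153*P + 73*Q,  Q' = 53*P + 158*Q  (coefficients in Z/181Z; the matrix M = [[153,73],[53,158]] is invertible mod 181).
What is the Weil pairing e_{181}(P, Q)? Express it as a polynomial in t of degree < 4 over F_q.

2146210782074 + 878286572766*t + 570323065601*t^2 + 1071711863197*t^3

Since e_{181}(P,P)=e_{181}(Q,Q)=1 and e_{181}(Q,P)=e_{181}(P,Q)^{-1}, expanding e_{181}(153*P + 73*Q,53*P + 158*Q) leaves e(P,Q)^det(M).
Inverting 33 mod 181: 11. Thus e_{181}(P,Q) = e(P',Q')^{11}.
8-bit Miller (10110101) on E'/F_{3038161191931} with a'=2544814659033, b'=211176207623: accumulate tangent/chord ratios at Q'+S and P'+S'.
Result: e(P',Q') = 926154653243 + 2017797362265*t + 1154971206923*t^2 + 593361414239*t^3.
Finally e_{181}(P,Q) = 2146210782074 + 878286572766*t + 570323065601*t^2 + 1071711863197*t^3.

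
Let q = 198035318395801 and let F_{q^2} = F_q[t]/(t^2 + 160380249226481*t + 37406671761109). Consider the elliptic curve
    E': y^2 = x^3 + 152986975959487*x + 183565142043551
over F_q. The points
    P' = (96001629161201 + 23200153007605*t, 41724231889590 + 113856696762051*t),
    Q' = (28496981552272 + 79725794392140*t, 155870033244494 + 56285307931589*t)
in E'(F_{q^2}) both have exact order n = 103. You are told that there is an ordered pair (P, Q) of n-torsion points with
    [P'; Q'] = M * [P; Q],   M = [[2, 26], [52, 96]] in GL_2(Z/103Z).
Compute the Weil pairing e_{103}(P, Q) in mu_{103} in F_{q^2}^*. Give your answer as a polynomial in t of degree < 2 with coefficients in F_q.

97472153773761 + 69890839744082*t

Alternating bilinearity on E[103] (values in mu_{103} in F_{198035318395801^2}) gives e(P',Q') = e(P,Q)^det(M).
Inverting 76 mod 103: 61. Thus e_{103}(P,Q) = e(P',Q')^{61}.
n = 103 = (1100111)_2 (7 bits, wt 5); accumulate f_{103,P'}(Q'+S)/f_{103,P'}(S) along the 6-step ladder.
So e_{103}(P',Q') = 161801266579817 + 113100532532708*t.
e_{103}(P,Q) = (161801266579817 + 113100532532708*t)^{61} = 97472153773761 + 69890839744082*t.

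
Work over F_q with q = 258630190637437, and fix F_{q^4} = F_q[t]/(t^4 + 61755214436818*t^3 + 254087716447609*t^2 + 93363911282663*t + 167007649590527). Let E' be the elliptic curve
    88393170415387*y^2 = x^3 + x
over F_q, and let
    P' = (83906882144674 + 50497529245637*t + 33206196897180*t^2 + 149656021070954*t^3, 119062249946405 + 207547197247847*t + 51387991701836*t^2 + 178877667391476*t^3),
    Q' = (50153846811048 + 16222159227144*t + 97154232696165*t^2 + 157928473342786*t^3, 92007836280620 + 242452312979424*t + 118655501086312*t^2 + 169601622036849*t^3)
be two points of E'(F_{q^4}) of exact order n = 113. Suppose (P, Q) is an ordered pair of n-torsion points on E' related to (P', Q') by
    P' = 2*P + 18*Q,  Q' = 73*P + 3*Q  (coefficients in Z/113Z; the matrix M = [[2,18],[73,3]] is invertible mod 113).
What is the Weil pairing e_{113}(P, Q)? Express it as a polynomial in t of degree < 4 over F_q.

The 113-Weil pairing on E[113] over F_{258630190637437} is alternating-bilinear: e_{113}(P',Q') = e_{113}(P,Q)^det(M).
det(M) mod 113 = 48; its inverse in (Z/113)^* is 73 (check: 48*73 mod 113 = 1).
Undo Montgomery via alpha=0, beta=122677588058405: (a',b')=(234978209695255,0) over F_{258630190637437}.
Run Miller on y^2=x^3+234978209695255*x over F_{258630190637437}: ladder 1110001 (7 bits); e = f_P(D_Q)/f_Q(D_P).
e_{113}(P',Q') = 239037465205122 + 158231930632225*t + 35688360282130*t^2 + 89115002454038*t^3.
Raise to 73: e(P,Q) = 161836325039913 + 255717823312581*t + 187121885286501*t^2 + 32797304804996*t^3 in mu_{113}.

161836325039913 + 255717823312581*t + 187121885286501*t^2 + 32797304804996*t^3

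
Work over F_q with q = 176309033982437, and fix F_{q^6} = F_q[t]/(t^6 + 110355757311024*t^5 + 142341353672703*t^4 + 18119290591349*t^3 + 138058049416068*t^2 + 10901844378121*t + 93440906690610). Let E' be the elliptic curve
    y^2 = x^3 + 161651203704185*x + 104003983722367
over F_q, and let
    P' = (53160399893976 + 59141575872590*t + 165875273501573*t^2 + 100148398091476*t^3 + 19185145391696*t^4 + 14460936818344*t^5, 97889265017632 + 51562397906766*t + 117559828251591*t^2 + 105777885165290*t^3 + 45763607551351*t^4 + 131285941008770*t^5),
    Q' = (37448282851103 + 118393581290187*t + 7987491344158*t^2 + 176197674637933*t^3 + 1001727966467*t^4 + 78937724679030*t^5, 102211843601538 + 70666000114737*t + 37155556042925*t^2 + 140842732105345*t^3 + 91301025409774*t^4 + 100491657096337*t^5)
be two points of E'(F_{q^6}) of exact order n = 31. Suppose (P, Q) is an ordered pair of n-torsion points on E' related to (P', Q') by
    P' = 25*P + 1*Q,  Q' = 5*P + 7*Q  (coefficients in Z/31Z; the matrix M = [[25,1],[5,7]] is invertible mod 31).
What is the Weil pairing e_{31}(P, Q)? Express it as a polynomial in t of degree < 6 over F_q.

34291508478966 + 123225528511170*t + 29985603847241*t^2 + 78782454247416*t^3 + 80280758951796*t^4 + 11631670386165*t^5

e_{31} is bilinear + alternating on E[31], so e_{31}(25*P + 1*Q, 5*P + 7*Q) = e_{31}(P,Q)^(25*7-1*5).
det(M) mod 31 = 15; its inverse in (Z/31)^* is 29 (check: 15*29 mod 31 = 1).
Miller loop for e_{31} over F_{176309033982437^6}: bits of 31 = 11111; 4 double steps + 4 add steps, l/v at each.
e_{31}(P',Q') = 99983073697918 + 101500251411834*t + 27125107174051*t^2 + 123748180822515*t^3 + 168421367792216*t^4 + 99011180343038*t^5.
Hence e(P,Q) = 34291508478966 + 123225528511170*t + 29985603847241*t^2 + 78782454247416*t^3 + 80280758951796*t^4 + 11631670386165*t^5 in F_{176309033982437^6}^*.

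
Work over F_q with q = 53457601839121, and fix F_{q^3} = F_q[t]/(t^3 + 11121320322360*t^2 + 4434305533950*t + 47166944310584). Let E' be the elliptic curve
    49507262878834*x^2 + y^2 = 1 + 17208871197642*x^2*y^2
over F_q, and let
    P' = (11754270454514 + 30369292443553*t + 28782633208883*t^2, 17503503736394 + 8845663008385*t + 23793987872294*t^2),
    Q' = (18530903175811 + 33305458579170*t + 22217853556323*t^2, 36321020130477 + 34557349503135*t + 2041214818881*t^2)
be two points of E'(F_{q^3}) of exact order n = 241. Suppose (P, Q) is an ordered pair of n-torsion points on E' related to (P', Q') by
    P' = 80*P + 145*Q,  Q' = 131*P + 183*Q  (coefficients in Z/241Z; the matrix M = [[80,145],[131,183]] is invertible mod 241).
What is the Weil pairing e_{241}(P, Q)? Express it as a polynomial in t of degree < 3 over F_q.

e_{241}(aP+bQ,cP+dQ) = e_{241}(P,Q)^(ad-bc); with (a,b,c,d)=(80,145,131,183) this gives the det-241 law.
So e_{241}(P,Q) = e_{241}(P',Q')^{85}, since 224*85 = 1 mod 241.
Edwards->Montgomery: u=(1+y)/(1-y), v=u/x -> 27859919940731v^2=u^3+42815000732697u^2+u; then x_W=8074597920298u+28938556292453: y^2=x^3+44869356159808.
8-bit Miller (11110001) on E'/F_{53457601839121} with a'=0, b'=44869356159808: accumulate tangent/chord ratios at Q'+S and P'+S'.
Miller gives e_{241}(P',Q') = 2363540114662 + 4009783442397*t + 36004651096005*t^2 in F_{53457601839121^3}.
Finally e_{241}(P,Q) = 23200096181145 + 14176468479009*t + 4265881228143*t^2.

23200096181145 + 14176468479009*t + 4265881228143*t^2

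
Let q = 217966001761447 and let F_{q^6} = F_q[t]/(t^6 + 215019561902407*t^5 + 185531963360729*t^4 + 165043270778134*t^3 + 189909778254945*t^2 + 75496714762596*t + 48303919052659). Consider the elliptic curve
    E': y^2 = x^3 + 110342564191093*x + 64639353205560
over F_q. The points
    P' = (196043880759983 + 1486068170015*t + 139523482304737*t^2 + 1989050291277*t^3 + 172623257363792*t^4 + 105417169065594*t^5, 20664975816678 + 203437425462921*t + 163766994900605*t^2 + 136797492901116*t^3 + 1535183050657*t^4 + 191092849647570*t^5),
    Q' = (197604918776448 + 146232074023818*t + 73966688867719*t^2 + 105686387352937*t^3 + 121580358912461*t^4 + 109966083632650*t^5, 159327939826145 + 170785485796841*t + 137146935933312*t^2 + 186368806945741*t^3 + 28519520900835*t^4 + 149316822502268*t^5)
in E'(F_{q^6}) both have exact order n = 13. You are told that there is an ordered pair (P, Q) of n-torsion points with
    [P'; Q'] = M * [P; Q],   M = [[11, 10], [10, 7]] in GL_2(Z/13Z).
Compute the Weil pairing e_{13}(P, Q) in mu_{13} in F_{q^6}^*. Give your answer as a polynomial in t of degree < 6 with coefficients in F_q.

Since e_{13}(P,P)=e_{13}(Q,Q)=1 and e_{13}(Q,P)=e_{13}(P,Q)^{-1}, expanding e_{13}(11*P + 10*Q,10*P + 7*Q) leaves e(P,Q)^det(M).
Inverting 3 mod 13: 9. Thus e_{13}(P,Q) = e(P',Q')^{9}.
Run Miller on y^2=x^3+110342564191093*x+64639353205560 over F_{217966001761447}: ladder 1101 (4 bits); e = f_P(D_Q)/f_Q(D_P).
Miller gives e_{13}(P',Q') = 207525764000346 + 211249603831296*t + 23377501347294*t^2 + 100996629751493*t^3 + 156807959158050*t^4 + 101996260412993*t^5 in F_{217966001761447^6}.
Finally e_{13}(P,Q) = 193315570178757 + 22540376267449*t + 101772875338761*t^2 + 43009069806491*t^3 + 217396489537611*t^4 + 188676263273054*t^5.

193315570178757 + 22540376267449*t + 101772875338761*t^2 + 43009069806491*t^3 + 217396489537611*t^4 + 188676263273054*t^5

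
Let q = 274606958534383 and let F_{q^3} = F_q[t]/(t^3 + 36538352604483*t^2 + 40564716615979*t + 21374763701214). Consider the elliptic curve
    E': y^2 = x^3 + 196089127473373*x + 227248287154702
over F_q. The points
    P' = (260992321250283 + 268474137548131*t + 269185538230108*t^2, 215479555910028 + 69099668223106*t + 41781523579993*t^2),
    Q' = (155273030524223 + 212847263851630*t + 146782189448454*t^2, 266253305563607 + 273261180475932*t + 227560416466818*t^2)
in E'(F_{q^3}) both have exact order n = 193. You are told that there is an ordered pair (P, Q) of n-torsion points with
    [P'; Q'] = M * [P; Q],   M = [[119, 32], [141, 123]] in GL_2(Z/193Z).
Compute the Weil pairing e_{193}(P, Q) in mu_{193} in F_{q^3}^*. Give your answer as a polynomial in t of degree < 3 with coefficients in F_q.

27606909536360 + 191780008325982*t + 69174525547097*t^2

Alternating bilinearity on E[193] (values in mu_{193} in F_{274606958534383^3}) gives e(P',Q') = e(P,Q)^det(M).
So e_{193}(P,Q) = e_{193}(P',Q')^{180}, since 89*180 = 1 mod 193.
Build f_{193,P'} and f_{193,Q'} via the 8-bit ladder of 193=11000001_2; evaluate at shifted divisors; quotient in F_{274606958534383^3}.
f_P(D_Q)/f_Q(D_P) = 110865646915664 + 44214744446565*t + 235480059587238*t^2.
Thus e_{193}(P,Q) = 27606909536360 + 191780008325982*t + 69174525547097*t^2.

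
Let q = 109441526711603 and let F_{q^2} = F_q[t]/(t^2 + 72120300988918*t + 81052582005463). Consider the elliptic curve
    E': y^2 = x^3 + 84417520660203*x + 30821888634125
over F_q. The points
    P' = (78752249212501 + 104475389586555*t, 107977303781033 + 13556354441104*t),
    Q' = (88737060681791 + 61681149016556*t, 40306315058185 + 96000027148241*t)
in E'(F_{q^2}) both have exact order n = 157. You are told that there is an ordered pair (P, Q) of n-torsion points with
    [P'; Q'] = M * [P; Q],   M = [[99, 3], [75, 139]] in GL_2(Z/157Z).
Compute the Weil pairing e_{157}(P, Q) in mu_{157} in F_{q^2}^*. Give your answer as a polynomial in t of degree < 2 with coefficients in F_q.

4225904587623 + 48210601650170*t

Alternating bilinearity on E[157] (values in mu_{157} in F_{109441526711603^2}) gives e(P',Q') = e(P,Q)^det(M).
det M = 99*139 - 3*75 = 13536 = 34 (mod 157); 34^{-1} = 97 (mod 157).
8-bit Miller (10011101) on E'/F_{109441526711603} with a'=84417520660203, b'=30821888634125: accumulate tangent/chord ratios at Q'+S and P'+S'.
e_{157}(P',Q') = 61857180233408 + 86377376035628*t.
Hence e(P,Q) = 4225904587623 + 48210601650170*t in F_{109441526711603^2}^*.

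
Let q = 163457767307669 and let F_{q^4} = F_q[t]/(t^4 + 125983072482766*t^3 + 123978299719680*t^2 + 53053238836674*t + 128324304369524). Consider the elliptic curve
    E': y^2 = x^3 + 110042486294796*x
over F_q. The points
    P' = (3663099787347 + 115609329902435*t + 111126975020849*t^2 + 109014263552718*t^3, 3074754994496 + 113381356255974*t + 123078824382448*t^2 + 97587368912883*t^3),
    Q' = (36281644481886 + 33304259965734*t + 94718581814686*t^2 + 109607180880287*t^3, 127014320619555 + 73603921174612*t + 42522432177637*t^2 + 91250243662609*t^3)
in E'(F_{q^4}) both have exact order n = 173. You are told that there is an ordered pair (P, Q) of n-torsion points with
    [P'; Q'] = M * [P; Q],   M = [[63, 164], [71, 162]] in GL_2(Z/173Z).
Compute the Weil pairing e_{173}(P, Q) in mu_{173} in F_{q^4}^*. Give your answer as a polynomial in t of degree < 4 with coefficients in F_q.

31115037272405 + 25640120704252*t + 50591630453584*t^2 + 140807968434018*t^3

The 173-Weil pairing on E[173] over F_{163457767307669} is alternating-bilinear: e_{173}(P',Q') = e_{173}(P,Q)^det(M).
det M = 63*162 - 164*71 = -1438 = 119 (mod 173); 119^{-1} = 16 (mod 173).
n = 173 = (10101101)_2 (8 bits, wt 5); accumulate f_{173,P'}(Q'+S)/f_{173,P'}(S) along the 7-step ladder.
Miller gives e_{173}(P',Q') = 74152173485902 + 36935970943695*t + 98133712478218*t^2 + 112942895654649*t^3 in F_{163457767307669^4}.
e_{173}(P,Q) = (74152173485902 + 36935970943695*t + 98133712478218*t^2 + 112942895654649*t^3)^{16} = 31115037272405 + 25640120704252*t + 50591630453584*t^2 + 140807968434018*t^3.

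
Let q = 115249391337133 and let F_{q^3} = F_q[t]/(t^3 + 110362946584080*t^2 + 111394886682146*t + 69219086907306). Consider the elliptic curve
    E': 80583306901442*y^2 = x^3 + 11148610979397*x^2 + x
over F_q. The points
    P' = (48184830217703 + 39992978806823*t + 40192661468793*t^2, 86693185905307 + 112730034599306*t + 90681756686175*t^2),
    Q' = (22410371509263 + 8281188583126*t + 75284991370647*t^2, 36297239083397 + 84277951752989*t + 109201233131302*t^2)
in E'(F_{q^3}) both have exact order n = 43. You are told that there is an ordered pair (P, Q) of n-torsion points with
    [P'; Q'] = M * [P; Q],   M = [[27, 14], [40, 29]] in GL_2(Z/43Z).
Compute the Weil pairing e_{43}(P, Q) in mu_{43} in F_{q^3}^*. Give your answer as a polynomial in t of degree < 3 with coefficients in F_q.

56616808273390 + 67611265997927*t + 87900171640542*t^2

Alternating bilinearity on E[43] (values in mu_{43} in F_{115249391337133^3}) gives e(P',Q') = e(P,Q)^det(M).
Hence e(P,Q) = e(P',Q')^{27} where 27 = 8^{-1} mod 43.
Undo Montgomery via alpha=50296193069623, beta=29849710294440: (a',b')=(14481881926171,56016195354882) over F_{115249391337133}.
Miller loop for e_{43} over F_{115249391337133^3}: bits of 43 = 101011; 5 double steps + 3 add steps, l/v at each.
f_P(D_Q)/f_Q(D_P) = 65820058963712 + 4254252247644*t + 50846642350968*t^2.
Finally e_{43}(P,Q) = 56616808273390 + 67611265997927*t + 87900171640542*t^2.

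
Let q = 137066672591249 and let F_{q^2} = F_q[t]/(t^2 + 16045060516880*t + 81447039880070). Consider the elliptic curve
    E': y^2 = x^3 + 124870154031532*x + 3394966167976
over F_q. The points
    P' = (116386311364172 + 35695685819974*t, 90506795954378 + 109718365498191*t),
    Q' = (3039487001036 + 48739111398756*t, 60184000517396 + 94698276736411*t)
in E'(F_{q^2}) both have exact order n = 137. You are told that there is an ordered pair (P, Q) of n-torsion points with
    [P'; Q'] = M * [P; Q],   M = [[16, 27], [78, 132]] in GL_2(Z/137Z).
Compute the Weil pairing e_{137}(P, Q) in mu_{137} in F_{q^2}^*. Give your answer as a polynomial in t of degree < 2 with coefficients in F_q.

72995326119998 + 46593249854279*t

The 137-Weil pairing on E[137] over F_{137066672591249} is alternating-bilinear: e_{137}(P',Q') = e_{137}(P,Q)^det(M).
16*132 - 27*78 = 6; reduced mod 137: det = 6, inverse 23.
Build f_{137,P'} and f_{137,Q'} via the 8-bit ladder of 137=10001001_2; evaluate at shifted divisors; quotient in F_{137066672591249^2}.
So e_{137}(P',Q') = 39013931027239 + 122103425739758*t.
Thus e_{137}(P,Q) = 72995326119998 + 46593249854279*t.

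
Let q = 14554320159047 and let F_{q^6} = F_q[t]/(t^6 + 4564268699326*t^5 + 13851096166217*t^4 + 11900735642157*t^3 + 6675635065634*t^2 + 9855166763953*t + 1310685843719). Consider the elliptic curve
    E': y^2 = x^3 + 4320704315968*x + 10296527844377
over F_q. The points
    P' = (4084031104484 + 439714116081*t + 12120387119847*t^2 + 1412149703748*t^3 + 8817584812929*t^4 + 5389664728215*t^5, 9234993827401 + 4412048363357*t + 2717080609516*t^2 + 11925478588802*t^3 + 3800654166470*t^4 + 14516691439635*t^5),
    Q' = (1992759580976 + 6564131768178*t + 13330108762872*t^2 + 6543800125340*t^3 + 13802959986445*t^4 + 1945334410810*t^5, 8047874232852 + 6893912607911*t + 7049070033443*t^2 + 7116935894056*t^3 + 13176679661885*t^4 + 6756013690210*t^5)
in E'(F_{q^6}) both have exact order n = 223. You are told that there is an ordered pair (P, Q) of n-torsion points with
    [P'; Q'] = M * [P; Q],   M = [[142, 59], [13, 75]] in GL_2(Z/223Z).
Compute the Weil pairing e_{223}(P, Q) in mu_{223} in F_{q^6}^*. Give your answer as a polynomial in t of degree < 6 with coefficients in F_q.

Alternating bilinearity on E[223] (values in mu_{223} in F_{14554320159047^6}) gives e(P',Q') = e(P,Q)^det(M).
So e_{223}(P,Q) = e_{223}(P',Q')^{22}, since 71*22 = 1 mod 223.
n = 223 = (11011111)_2 (8 bits, wt 7); accumulate f_{223,P'}(Q'+S)/f_{223,P'}(S) along the 7-step ladder.
Miller gives e_{223}(P',Q') = 4633324544911 + 12473949993682*t + 11902073805510*t^2 + 9965283687350*t^3 + 14313254850167*t^4 + 8564223279350*t^5 in F_{14554320159047^6}.
(4633324544911 + 12473949993682*t + 11902073805510*t^2 + 9965283687350*t^3 + 14313254850167*t^4 + 8564223279350*t^5)^{22} mod (14554320159047,f) = 10105586209727 + 9128944929883*t + 1122989150276*t^2 + 637685664957*t^3 + 11033682309900*t^4 + 7753463883527*t^5.

10105586209727 + 9128944929883*t + 1122989150276*t^2 + 637685664957*t^3 + 11033682309900*t^4 + 7753463883527*t^5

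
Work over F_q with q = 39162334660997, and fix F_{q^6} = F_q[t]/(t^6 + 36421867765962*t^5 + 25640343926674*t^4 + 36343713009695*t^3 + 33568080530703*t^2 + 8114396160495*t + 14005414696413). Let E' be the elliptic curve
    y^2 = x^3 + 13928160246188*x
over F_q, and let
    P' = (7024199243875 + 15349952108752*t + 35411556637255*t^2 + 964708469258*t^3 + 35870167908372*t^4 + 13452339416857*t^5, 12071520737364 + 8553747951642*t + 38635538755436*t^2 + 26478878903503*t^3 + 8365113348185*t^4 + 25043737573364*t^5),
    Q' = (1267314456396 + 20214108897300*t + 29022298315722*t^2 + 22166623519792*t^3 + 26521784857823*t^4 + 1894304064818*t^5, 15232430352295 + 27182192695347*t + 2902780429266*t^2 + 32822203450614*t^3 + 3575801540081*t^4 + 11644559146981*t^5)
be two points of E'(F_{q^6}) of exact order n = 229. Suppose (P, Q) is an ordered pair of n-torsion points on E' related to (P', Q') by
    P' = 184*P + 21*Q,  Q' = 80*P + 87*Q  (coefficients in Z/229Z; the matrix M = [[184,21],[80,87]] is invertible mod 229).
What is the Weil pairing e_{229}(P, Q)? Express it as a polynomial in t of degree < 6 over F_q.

29881660702825 + 6522431369407*t + 16131579483185*t^2 + 31865378728321*t^3 + 18059592212422*t^4 + 19275055665750*t^5

e_{229}(aP+bQ,cP+dQ) = e_{229}(P,Q)^(ad-bc); with (a,b,c,d)=(184,21,80,87) this gives the det-229 law.
det(M) mod 229 = 130; its inverse in (Z/229)^* is 37 (check: 130*37 mod 229 = 1).
8-bit Miller (11100101) on E'/F_{39162334660997} with a'=13928160246188, b'=0: accumulate tangent/chord ratios at Q'+S and P'+S'.
So e_{229}(P',Q') = 12120931715578 + 6987889342575*t + 21098051430502*t^2 + 32332721041226*t^3 + 34101177394547*t^4 + 6695704775205*t^5.
(12120931715578 + 6987889342575*t + 21098051430502*t^2 + 32332721041226*t^3 + 34101177394547*t^4 + 6695704775205*t^5)^{37} mod (39162334660997,f) = 29881660702825 + 6522431369407*t + 16131579483185*t^2 + 31865378728321*t^3 + 18059592212422*t^4 + 19275055665750*t^5.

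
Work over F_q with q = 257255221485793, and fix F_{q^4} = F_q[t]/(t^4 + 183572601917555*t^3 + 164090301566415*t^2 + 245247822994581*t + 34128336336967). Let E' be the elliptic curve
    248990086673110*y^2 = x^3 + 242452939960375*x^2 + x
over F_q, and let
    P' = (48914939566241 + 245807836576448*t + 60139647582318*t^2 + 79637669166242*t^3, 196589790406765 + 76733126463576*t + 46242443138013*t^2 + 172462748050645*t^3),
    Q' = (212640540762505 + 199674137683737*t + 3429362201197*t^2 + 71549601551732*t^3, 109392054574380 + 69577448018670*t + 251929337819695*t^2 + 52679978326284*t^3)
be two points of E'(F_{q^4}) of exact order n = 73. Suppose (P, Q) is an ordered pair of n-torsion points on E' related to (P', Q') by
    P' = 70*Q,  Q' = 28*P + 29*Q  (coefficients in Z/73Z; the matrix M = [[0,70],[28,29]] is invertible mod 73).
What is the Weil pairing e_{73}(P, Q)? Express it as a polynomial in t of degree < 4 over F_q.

160315990809156 + 90082429412569*t + 117629159453340*t^2 + 71835534647111*t^3

Alternating bilinearity on E[73] (values in mu_{73} in F_{257255221485793^4}) gives e(P',Q') = e(P,Q)^det(M).
Hence e(P,Q) = e(P',Q')^{20} where 20 = 11^{-1} mod 73.
Undo Montgomery via alpha=146823878154967, beta=8021914643413: (a',b')=(179423610783857,172369038200461) over F_{257255221485793}.
Run Miller on y^2=x^3+179423610783857*x+172369038200461 over F_{257255221485793}: ladder 1001001 (7 bits); e = f_P(D_Q)/f_Q(D_P).
The quotient is 179536386897944 + 55626137397326*t + 78694787107268*t^2 + 133540563471837*t^3.
Finally e_{73}(P,Q) = 160315990809156 + 90082429412569*t + 117629159453340*t^2 + 71835534647111*t^3.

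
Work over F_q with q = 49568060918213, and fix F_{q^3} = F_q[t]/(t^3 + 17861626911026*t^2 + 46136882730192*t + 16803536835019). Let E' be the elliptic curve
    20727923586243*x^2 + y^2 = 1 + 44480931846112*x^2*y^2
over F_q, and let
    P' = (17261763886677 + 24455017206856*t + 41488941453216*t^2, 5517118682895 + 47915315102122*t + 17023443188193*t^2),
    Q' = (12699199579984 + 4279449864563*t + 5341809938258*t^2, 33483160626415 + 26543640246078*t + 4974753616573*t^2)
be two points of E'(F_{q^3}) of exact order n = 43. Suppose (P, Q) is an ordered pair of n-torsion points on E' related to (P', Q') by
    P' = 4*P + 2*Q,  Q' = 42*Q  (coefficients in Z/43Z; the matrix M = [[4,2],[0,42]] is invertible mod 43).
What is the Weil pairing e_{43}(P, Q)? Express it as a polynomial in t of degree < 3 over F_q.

e_{43}(aP+bQ,cP+dQ) = e_{43}(P,Q)^(ad-bc); with (a,b,c,d)=(4,2,0,42) this gives the det-43 law.
det M = 4*42 - 2*0 = 168 = 39 (mod 43); 39^{-1} = 32 (mod 43).
Edwards->Montgomery: u=(1+y)/(1-y), v=u/x -> 35395195689690v^2=u^3+8951973056772u^2+u; then x_W=6453763164586u+19129486058428: y^2=x^3+19829215527260*x+36402769488073.
6-bit Miller (101011) on E'/F_{49568060918213} with a'=19829215527260, b'=36402769488073: accumulate tangent/chord ratios at Q'+S and P'+S'.
So e_{43}(P',Q') = 14682779103358 + 5253935763959*t + 30742542763236*t^2.
(14682779103358 + 5253935763959*t + 30742542763236*t^2)^{32} mod (49568060918213,f) = 5115581317751 + 43743508810707*t + 44947786328841*t^2.

5115581317751 + 43743508810707*t + 44947786328841*t^2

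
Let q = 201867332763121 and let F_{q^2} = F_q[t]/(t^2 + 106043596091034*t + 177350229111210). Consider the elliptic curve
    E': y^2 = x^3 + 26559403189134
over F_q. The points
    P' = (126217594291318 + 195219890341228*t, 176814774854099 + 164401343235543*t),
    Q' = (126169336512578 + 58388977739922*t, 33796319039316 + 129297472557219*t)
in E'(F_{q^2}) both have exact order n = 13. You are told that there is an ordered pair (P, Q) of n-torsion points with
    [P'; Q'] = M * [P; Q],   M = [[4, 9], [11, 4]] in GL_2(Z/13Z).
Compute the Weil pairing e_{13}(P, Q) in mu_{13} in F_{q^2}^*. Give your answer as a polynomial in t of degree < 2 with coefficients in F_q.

Under M = [[4,9],[11,4]] in GL_2(Z/13), e_{13}(P',Q') = e_{13}(P,Q)^(4*4-9*11 mod 13).
So e_{13}(P,Q) = e_{13}(P',Q')^{5}, since 8*5 = 1 mod 13.
Double-and-add over 1101: 4-1 doublings, 3-1 additions; each step l_{T,T}/v_{2T} or l_{T,P'}/v at Q'+S for random S.
f_P(D_Q)/f_Q(D_P) = 149278263098537 + 147440991752348*t.
Raise to 5: e(P,Q) = 9742520165928 + 143102770203571*t in mu_{13}.

9742520165928 + 143102770203571*t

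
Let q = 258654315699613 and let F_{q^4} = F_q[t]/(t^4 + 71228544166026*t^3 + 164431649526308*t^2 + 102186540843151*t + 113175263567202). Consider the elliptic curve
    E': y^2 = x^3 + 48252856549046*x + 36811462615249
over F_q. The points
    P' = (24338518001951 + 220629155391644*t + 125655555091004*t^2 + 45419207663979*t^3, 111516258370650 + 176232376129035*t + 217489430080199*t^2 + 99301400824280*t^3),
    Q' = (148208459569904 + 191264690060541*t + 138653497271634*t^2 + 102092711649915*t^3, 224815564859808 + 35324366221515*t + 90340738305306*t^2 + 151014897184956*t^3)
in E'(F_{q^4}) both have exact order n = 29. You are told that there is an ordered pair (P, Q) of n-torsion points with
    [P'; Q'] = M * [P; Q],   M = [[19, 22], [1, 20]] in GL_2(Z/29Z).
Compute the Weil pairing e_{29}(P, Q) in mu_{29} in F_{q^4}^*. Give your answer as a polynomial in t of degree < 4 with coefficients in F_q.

159582454564014 + 203709683979129*t + 155680444796003*t^2 + 176334517529132*t^3

Under M = [[19,22],[1,20]] in GL_2(Z/29), e_{29}(P',Q') = e_{29}(P,Q)^(19*20-22*1 mod 29).
So e_{29}(P,Q) = e_{29}(P',Q')^{3}, since 10*3 = 1 mod 29.
Miller loop for e_{29} over F_{258654315699613^4}: bits of 29 = 11101; 4 double steps + 3 add steps, l/v at each.
Miller gives e_{29}(P',Q') = 193326240700127 + 207229853498333*t + 87651562885035*t^2 + 210499548910068*t^3 in F_{258654315699613^4}.
Thus e_{29}(P,Q) = 159582454564014 + 203709683979129*t + 155680444796003*t^2 + 176334517529132*t^3.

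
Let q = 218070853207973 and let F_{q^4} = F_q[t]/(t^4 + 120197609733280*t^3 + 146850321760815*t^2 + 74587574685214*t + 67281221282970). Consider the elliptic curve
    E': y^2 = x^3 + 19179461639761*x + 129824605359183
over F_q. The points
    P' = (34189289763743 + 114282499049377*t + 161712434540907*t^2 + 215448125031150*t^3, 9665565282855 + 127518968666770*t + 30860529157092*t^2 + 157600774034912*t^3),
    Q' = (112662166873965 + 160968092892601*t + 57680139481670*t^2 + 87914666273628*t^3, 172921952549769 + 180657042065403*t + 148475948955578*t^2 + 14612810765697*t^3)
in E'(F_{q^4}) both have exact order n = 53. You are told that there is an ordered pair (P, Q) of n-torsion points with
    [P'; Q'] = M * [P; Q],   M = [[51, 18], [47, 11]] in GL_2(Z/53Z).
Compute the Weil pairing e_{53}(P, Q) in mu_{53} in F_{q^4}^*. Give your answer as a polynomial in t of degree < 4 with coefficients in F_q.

130357544609048 + 14742691996767*t + 124851998903656*t^2 + 82622334655761*t^3

Under M = [[51,18],[47,11]] in GL_2(Z/53), e_{53}(P',Q') = e_{53}(P,Q)^(51*11-18*47 mod 53).
Inverting 33 mod 53: 45. Thus e_{53}(P,Q) = e(P',Q')^{45}.
n = 53 = (110101)_2 (6 bits, wt 4); accumulate f_{53,P'}(Q'+S)/f_{53,P'}(S) along the 5-step ladder.
e_{53}(P',Q') = 47519695731500 + 34673550702027*t + 59906307345624*t^2 + 23069397488472*t^3.
Raise to 45: e(P,Q) = 130357544609048 + 14742691996767*t + 124851998903656*t^2 + 82622334655761*t^3 in mu_{53}.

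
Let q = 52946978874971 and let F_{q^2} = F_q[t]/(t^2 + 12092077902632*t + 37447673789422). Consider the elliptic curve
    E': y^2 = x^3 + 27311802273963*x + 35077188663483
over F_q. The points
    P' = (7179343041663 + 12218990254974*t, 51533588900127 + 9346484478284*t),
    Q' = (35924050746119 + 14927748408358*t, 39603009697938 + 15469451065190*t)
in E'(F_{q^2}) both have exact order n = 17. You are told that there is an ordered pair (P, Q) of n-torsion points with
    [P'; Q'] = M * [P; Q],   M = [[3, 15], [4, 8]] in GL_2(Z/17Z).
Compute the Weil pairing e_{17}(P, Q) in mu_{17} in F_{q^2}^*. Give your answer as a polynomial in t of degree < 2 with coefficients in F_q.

Alternating bilinearity on E[17] (values in mu_{17} in F_{52946978874971^2}) gives e(P',Q') = e(P,Q)^det(M).
Inverting 15 mod 17: 8. Thus e_{17}(P,Q) = e(P',Q')^{8}.
Run Miller on y^2=x^3+27311802273963*x+35077188663483 over F_{52946978874971}: ladder 10001 (5 bits); e = f_P(D_Q)/f_Q(D_P).
Miller gives e_{17}(P',Q') = 35386997983401 + 20819050729901*t in F_{52946978874971^2}.
Thus e_{17}(P,Q) = 19269155959977 + 2028462327262*t.

19269155959977 + 2028462327262*t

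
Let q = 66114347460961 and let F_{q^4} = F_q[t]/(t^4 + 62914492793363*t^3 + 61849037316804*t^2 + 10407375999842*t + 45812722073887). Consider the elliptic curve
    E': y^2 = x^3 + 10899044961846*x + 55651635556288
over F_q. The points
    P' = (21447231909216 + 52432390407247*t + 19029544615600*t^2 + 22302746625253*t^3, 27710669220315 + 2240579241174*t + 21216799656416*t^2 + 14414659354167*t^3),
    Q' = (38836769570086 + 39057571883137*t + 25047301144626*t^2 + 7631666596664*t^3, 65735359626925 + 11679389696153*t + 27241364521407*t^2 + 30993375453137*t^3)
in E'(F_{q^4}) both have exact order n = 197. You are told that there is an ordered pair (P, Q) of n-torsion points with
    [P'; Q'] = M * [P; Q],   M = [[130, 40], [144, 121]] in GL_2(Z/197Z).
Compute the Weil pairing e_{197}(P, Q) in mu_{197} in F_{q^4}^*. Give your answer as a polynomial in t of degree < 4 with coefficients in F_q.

Under M = [[130,40],[144,121]] in GL_2(Z/197), e_{197}(P',Q') = e_{197}(P,Q)^(130*121-40*144 mod 197).
130*121 - 40*144 = 9970; reduced mod 197: det = 120, inverse 110.
n = 197 = (11000101)_2 (8 bits, wt 4); accumulate f_{197,P'}(Q'+S)/f_{197,P'}(S) along the 7-step ladder.
Result: e(P',Q') = 43889858468466 + 60901242828400*t + 44020310802152*t^2 + 11728181469085*t^3.
Hence e(P,Q) = 25638027080605 + 49821148812817*t + 51225127278672*t^2 + 32397238475718*t^3 in F_{66114347460961^4}^*.

25638027080605 + 49821148812817*t + 51225127278672*t^2 + 32397238475718*t^3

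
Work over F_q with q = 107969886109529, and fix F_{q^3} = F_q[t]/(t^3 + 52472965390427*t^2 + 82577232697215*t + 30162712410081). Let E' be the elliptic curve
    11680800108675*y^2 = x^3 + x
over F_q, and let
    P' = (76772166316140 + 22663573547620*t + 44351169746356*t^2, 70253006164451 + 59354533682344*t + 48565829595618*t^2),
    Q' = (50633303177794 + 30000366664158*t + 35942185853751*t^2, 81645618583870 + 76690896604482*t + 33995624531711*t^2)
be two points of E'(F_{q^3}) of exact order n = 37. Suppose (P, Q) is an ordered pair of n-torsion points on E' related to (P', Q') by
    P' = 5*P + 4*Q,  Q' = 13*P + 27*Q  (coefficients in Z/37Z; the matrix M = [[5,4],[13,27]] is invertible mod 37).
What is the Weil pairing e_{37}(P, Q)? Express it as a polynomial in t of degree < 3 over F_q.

The 37-Weil pairing on E[37] over F_{107969886109529} is alternating-bilinear: e_{37}(P',Q') = e_{37}(P,Q)^det(M).
det M = 5*27 - 4*13 = 83 = 9 (mod 37); 9^{-1} = 33 (mod 37).
(x,y)|->(21377663906988x,21377663906988y) sends E' to y^2=x^3+66539778323435*x.
n = 37 = (100101)_2 (6 bits, wt 3); accumulate f_{37,P'}(Q'+S)/f_{37,P'}(S) along the 5-step ladder.
The quotient is 6428493486070 + 66703556461712*t + 74379575546646*t^2.
e_{37}(P,Q) = (6428493486070 + 66703556461712*t + 74379575546646*t^2)^{33} = 20919175679596 + 40615792685333*t + 49950895289919*t^2.

20919175679596 + 40615792685333*t + 49950895289919*t^2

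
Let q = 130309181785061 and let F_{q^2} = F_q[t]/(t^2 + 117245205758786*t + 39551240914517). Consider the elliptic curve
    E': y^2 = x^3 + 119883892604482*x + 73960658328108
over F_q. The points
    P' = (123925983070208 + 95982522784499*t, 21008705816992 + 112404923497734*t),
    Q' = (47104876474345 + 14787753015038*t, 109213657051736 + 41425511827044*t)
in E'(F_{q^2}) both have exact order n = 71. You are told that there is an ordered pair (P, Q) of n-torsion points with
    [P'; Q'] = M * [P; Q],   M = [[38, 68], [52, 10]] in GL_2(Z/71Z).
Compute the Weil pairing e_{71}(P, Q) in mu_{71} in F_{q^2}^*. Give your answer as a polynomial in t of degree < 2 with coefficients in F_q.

121850854825 + 123102355857339*t

The 71-Weil pairing on E[71] over F_{130309181785061} is alternating-bilinear: e_{71}(P',Q') = e_{71}(P,Q)^det(M).
Hence e(P,Q) = e(P',Q')^{51} where 51 = 39^{-1} mod 71.
n = 71 = (1000111)_2 (7 bits, wt 4); accumulate f_{71,P'}(Q'+S)/f_{71,P'}(S) along the 6-step ladder.
Miller gives e_{71}(P',Q') = 97371540826945 + 7408357805488*t in F_{130309181785061^2}.
Hence e(P,Q) = 121850854825 + 123102355857339*t in F_{130309181785061^2}^*.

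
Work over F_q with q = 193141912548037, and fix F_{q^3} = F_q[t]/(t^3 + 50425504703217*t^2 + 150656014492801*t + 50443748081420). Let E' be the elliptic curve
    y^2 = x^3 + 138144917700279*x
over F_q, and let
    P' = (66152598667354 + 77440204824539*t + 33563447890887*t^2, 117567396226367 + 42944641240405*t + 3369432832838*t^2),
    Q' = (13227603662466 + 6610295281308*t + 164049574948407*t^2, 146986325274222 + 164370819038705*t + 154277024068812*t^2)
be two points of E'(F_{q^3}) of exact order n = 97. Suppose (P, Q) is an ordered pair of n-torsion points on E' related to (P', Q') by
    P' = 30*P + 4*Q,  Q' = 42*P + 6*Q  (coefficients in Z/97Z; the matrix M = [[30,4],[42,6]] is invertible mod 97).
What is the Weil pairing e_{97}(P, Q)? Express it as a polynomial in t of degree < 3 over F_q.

The 97-Weil pairing on E[97] over F_{193141912548037} is alternating-bilinear: e_{97}(P',Q') = e_{97}(P,Q)^det(M).
Inverting 12 mod 97: 89. Thus e_{97}(P,Q) = e(P',Q')^{89}.
Miller loop for e_{97} over F_{193141912548037^3}: bits of 97 = 1100001; 6 double steps + 2 add steps, l/v at each.
So e_{97}(P',Q') = 159513266196660 + 161649206865344*t + 119254324634701*t^2.
Thus e_{97}(P,Q) = 158812792625872 + 53455083214337*t + 66462133762011*t^2.

158812792625872 + 53455083214337*t + 66462133762011*t^2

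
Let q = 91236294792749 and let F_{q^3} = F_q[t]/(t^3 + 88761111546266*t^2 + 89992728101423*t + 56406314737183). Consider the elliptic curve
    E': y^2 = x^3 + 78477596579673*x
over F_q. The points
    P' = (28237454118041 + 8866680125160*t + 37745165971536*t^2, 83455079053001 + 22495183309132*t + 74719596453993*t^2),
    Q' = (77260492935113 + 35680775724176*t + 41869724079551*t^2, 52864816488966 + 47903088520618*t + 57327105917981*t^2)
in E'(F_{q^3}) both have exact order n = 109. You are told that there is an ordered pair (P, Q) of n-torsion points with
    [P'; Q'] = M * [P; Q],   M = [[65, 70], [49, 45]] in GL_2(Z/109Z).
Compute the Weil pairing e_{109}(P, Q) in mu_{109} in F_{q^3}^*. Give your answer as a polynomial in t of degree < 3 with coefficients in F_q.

44650687197711 + 34765524035250*t + 71899438229804*t^2

Alternating bilinearity on E[109] (values in mu_{109} in F_{91236294792749^3}) gives e(P',Q') = e(P,Q)^det(M).
det M = 65*45 - 70*49 = -505 = 40 (mod 109); 40^{-1} = 30 (mod 109).
n = 109 = (1101101)_2 (7 bits, wt 5); accumulate f_{109,P'}(Q'+S)/f_{109,P'}(S) along the 6-step ladder.
f_P(D_Q)/f_Q(D_P) = 47565430370952 + 34870465931981*t + 49335253721851*t^2.
(47565430370952 + 34870465931981*t + 49335253721851*t^2)^{30} mod (91236294792749,f) = 44650687197711 + 34765524035250*t + 71899438229804*t^2.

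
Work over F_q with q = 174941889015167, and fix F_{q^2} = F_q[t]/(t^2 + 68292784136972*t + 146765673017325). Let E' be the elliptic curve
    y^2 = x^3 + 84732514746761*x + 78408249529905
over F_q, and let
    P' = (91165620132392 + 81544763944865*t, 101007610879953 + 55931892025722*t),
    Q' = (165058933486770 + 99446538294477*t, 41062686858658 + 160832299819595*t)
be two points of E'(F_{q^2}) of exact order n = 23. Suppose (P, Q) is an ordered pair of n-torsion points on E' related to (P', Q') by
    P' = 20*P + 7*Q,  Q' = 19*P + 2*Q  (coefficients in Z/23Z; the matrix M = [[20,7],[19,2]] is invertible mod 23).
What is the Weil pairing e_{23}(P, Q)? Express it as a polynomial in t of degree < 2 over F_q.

31523779351490 + 32393230097094*t

The 23-Weil pairing on E[23] over F_{174941889015167} is alternating-bilinear: e_{23}(P',Q') = e_{23}(P,Q)^det(M).
det M = 20*2 - 7*19 = -93 = 22 (mod 23); 22^{-1} = 22 (mod 23).
n = 23 = (10111)_2 (5 bits, wt 4); accumulate f_{23,P'}(Q'+S)/f_{23,P'}(S) along the 4-step ladder.
e_{23}(P',Q') = 92184698456519 + 142548658918073*t.
Finally e_{23}(P,Q) = 31523779351490 + 32393230097094*t.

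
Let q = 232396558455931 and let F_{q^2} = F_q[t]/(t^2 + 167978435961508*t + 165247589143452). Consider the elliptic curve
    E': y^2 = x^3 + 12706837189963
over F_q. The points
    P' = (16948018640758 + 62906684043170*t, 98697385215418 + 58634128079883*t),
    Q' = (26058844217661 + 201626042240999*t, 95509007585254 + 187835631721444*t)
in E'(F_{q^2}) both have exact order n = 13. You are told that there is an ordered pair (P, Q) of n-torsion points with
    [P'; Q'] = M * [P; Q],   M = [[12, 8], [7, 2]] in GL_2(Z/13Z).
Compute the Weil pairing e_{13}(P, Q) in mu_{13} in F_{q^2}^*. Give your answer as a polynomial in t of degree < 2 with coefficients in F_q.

e_{13} is bilinear + alternating on E[13], so e_{13}(12*P + 8*Q, 7*P + 2*Q) = e_{13}(P,Q)^(12*2-8*7).
det M = 12*2 - 8*7 = -32 = 7 (mod 13); 7^{-1} = 2 (mod 13).
Build f_{13,P'} and f_{13,Q'} via the 4-bit ladder of 13=1101_2; evaluate at shifted divisors; quotient in F_{232396558455931^2}.
e_{13}(P',Q') = 73297374241534 + 21851781966162*t.
Hence e(P,Q) = 153895380240041 + 128644511076711*t in F_{232396558455931^2}^*.

153895380240041 + 128644511076711*t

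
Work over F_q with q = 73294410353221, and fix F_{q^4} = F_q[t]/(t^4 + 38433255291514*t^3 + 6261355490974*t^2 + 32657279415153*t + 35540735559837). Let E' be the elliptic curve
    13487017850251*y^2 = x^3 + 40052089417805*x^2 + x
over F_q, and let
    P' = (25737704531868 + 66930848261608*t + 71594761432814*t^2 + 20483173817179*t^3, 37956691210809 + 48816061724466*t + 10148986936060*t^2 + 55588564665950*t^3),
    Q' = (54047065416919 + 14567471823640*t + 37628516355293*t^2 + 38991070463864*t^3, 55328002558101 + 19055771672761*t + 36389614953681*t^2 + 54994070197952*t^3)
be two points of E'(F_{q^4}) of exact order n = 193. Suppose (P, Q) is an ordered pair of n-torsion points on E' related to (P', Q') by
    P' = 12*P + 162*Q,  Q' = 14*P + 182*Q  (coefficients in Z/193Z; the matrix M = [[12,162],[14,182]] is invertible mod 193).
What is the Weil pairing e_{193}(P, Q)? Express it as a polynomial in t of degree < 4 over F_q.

57654292305290 + 31234155399002*t + 55756052729950*t^2 + 31646152223618*t^3

Alternating bilinearity on E[193] (values in mu_{193} in F_{73294410353221^4}) gives e(P',Q') = e(P,Q)^det(M).
12*182 - 162*14 = -84; reduced mod 193: det = 109, inverse 85.
Set x_W=29881927952239*u+11393341014872, y_W=29881927952239*v; then E': y_W^2=x_W^3+2279585556104*x_W+63725954898755.
Double-and-add over 11000001: 8-1 doublings, 3-1 additions; each step l_{T,T}/v_{2T} or l_{T,P'}/v at Q'+S for random S.
e_{193}(P',Q') = 58943852606000 + 32178325908611*t + 67122059899036*t^2 + 71513721399792*t^3.
Thus e_{193}(P,Q) = 57654292305290 + 31234155399002*t + 55756052729950*t^2 + 31646152223618*t^3.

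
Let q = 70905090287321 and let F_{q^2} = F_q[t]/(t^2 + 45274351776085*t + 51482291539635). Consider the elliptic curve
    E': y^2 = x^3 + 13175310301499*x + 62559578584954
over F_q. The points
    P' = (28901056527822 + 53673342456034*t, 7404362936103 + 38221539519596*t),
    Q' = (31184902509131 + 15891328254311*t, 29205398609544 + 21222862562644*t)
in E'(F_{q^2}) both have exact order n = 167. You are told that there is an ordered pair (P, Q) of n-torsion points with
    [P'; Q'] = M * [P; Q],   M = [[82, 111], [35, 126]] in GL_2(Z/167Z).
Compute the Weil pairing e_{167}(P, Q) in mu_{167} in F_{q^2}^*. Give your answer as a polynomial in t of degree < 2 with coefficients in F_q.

Since e_{167}(P,P)=e_{167}(Q,Q)=1 and e_{167}(Q,P)=e_{167}(P,Q)^{-1}, expanding e_{167}(82*P + 111*Q,35*P + 126*Q) leaves e(P,Q)^det(M).
82*126 - 111*35 = 6447; reduced mod 167: det = 101, inverse 43.
Build f_{167,P'} and f_{167,Q'} via the 8-bit ladder of 167=10100111_2; evaluate at shifted divisors; quotient in F_{70905090287321^2}.
e_{167}(P',Q') = 59549515676920 + 26118572301365*t.
e_{167}(P,Q) = (59549515676920 + 26118572301365*t)^{43} = 64491656014338 + 65257356401678*t.

64491656014338 + 65257356401678*t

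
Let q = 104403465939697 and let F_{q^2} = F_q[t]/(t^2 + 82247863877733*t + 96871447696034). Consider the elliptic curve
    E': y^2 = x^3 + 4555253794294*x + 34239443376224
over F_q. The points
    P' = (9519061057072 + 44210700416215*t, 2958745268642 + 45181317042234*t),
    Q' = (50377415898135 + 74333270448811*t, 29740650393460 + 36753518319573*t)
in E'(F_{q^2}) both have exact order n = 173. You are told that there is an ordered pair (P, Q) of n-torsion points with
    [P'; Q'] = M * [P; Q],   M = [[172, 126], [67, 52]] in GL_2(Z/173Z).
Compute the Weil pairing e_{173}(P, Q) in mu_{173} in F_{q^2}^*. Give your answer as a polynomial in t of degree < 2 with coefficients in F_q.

79650257612154 + 93965886196561*t

e_{173}(aP+bQ,cP+dQ) = e_{173}(P,Q)^(ad-bc); with (a,b,c,d)=(172,126,67,52) this gives the det-173 law.
Hence e(P,Q) = e(P',Q')^{61} where 61 = 156^{-1} mod 173.
Miller loop for e_{173} over F_{104403465939697^2}: bits of 173 = 10101101; 7 double steps + 4 add steps, l/v at each.
Miller gives e_{173}(P',Q') = 19102484576904 + 61295217417530*t in F_{104403465939697^2}.
Finally e_{173}(P,Q) = 79650257612154 + 93965886196561*t.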